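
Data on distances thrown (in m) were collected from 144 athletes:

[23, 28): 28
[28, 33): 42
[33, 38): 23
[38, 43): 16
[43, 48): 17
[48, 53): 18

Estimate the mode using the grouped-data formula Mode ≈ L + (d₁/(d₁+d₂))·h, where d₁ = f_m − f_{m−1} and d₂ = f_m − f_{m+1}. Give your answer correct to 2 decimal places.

30.12

Modal class: [28, 33) (highest frequency 42).
d₁ = 42 − 28 = 14, d₂ = 42 − 23 = 19
Mode ≈ 28 + (14/(14+19)) × 5 = 28 + 2.1212 = 30.1212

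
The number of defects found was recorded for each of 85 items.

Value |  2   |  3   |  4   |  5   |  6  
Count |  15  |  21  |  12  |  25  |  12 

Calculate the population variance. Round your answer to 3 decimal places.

Values: 2, 3, 4, 5, 6
n = 85, Σfx = 338, mean = 3.9765
Σfx² = 1498
Σf(x − x̄)² = Σfx² − (Σfx)²/n = 1498 − 338²/85 = 153.9529
Population variance = 153.9529 / 85 = 1.8112

1.811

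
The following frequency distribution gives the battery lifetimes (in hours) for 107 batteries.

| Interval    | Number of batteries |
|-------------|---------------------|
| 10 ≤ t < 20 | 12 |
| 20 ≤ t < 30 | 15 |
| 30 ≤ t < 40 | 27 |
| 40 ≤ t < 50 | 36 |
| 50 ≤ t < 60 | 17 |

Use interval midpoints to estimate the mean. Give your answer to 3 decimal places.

37.897

Midpoints: 15, 25, 35, 45, 55
Σfm = 12×15 + 15×25 + 27×35 + 36×45 + 17×55 = 4055
n = Σf = 107
Mean = 4055 / 107 = 37.8972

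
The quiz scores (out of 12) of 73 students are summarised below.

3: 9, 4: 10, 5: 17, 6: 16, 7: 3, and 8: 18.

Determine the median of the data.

Cumulative frequencies: 9, 19, 36, 52, 55, 73
n = 73, so the median is the value in position (n+1)/2 = 37.
Position 37 falls at value 6.

6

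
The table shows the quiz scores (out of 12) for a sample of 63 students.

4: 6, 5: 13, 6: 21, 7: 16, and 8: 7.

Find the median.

Cumulative frequencies: 6, 19, 40, 56, 63
n = 63, so the median is the value in position (n+1)/2 = 32.
Position 32 falls at value 6.

6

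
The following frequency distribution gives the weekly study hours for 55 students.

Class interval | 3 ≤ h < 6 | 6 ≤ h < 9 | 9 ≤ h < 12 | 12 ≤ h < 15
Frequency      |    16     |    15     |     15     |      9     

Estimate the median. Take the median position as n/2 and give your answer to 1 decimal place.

8.3

Cumulative frequencies: 16, 31, 46, 55
n = 55; position = n/2 = 27.5.
This falls in the class 6 ≤ h < 9: L = 6, F = 16, f = 15, h = 3.
Median ≈ 6 + ((27.5 − 16) / 15) × 3 = 8.3000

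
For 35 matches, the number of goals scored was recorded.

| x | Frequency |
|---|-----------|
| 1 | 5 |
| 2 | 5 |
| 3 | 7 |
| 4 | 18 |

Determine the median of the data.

4

Cumulative frequencies: 5, 10, 17, 35
n = 35, so the median is the value in position (n+1)/2 = 18.
Position 18 falls at value 4.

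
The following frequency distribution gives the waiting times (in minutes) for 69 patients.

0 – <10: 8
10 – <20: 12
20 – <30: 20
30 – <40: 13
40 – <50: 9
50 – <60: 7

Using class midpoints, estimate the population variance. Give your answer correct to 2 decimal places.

213.99

Midpoints: 5, 15, 25, 35, 45, 55
n = 69, Σfm = 1965, mean = 28.4783
Σfm² = 70725
Σf(m − x̄)² = Σfm² − (Σfm)²/n = 70725 − 1965²/69 = 14765.2174
Population variance = 14765.2174 / 69 = 213.9887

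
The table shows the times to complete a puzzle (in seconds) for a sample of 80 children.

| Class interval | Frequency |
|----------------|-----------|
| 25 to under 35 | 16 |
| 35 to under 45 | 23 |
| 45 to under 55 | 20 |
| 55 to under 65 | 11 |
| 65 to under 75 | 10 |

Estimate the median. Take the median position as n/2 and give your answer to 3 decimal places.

45.500

Cumulative frequencies: 16, 39, 59, 70, 80
n = 80; position = n/2 = 40.
This falls in the class 45 to under 55: L = 45, F = 39, f = 20, h = 10.
Median ≈ 45 + ((40 − 39) / 20) × 10 = 45.5000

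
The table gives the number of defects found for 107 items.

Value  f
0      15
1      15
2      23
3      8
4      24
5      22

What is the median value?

3

Cumulative frequencies: 15, 30, 53, 61, 85, 107
n = 107, so the median is the value in position (n+1)/2 = 54.
Position 54 falls at value 3.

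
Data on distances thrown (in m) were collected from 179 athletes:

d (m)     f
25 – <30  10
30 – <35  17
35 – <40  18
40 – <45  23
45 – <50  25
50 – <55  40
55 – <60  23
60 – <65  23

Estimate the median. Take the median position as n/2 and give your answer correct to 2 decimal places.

Cumulative frequencies: 10, 27, 45, 68, 93, 133, 156, 179
n = 179; position = n/2 = 89.5.
This falls in the class 45 – <50: L = 45, F = 68, f = 25, h = 5.
Median ≈ 45 + ((89.5 − 68) / 25) × 5 = 49.3000

49.30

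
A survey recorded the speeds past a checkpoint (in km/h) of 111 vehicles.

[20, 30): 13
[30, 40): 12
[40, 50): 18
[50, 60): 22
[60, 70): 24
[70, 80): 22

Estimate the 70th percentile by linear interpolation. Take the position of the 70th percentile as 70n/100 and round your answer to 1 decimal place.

65.3

Cumulative frequencies: 13, 25, 43, 65, 89, 111
n = 111; position = 70n/100 = 77.7.
This falls in the class [60, 70): L = 60, F = 65, f = 24, h = 10.
70th percentile ≈ 60 + ((77.7 − 65) / 24) × 10 = 65.2917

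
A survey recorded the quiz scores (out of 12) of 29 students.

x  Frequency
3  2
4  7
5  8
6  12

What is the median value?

Cumulative frequencies: 2, 9, 17, 29
n = 29, so the median is the value in position (n+1)/2 = 15.
Position 15 falls at value 5.

5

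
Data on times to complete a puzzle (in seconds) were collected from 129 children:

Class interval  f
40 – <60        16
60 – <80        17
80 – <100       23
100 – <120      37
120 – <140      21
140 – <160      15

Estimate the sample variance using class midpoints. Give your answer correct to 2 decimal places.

Midpoints: 50, 70, 90, 110, 130, 150
n = 129, Σfm = 13110, mean = 101.6279
Σfm² = 1449700
Σf(m − x̄)² = Σfm² − (Σfm)²/n = 1449700 − 13110²/129 = 117358.1395
Sample variance = 117358.1395 / 128 = 916.8605

916.86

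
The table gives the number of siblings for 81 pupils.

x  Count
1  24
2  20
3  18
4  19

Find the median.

Cumulative frequencies: 24, 44, 62, 81
n = 81, so the median is the value in position (n+1)/2 = 41.
Position 41 falls at value 2.

2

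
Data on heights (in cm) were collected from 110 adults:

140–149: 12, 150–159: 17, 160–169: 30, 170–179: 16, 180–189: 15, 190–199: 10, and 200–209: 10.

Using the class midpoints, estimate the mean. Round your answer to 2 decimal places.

Midpoints: 144.5, 154.5, 164.5, 174.5, 184.5, 194.5, 204.5
Σfm = 12×144.5 + 17×154.5 + 30×164.5 + 16×174.5 + 15×184.5 + 10×194.5 + 10×204.5 = 18845
n = Σf = 110
Mean = 18845 / 110 = 171.3182

171.32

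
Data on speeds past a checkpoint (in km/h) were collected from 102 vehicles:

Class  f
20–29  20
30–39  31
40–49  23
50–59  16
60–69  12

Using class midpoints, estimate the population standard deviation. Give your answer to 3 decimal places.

12.741

Midpoints: 24.5, 34.5, 44.5, 54.5, 64.5
n = 102, Σfm = 4229, mean = 41.4608
Σfm² = 191895.5
Σf(m − x̄)² = Σfm² − (Σfm)²/n = 191895.5 − 4229²/102 = 16557.8431
Population variance = 16557.8431 / 102 = 162.3318
Standard deviation = √162.3318 = 12.7409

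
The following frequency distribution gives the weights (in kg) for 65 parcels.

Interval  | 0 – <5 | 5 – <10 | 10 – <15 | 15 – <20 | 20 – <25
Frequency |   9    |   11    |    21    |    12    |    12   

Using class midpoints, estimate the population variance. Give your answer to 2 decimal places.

40.86

Midpoints: 2.5, 7.5, 12.5, 17.5, 22.5
n = 65, Σfm = 847.5, mean = 13.0385
Σfm² = 13706.25
Σf(m − x̄)² = Σfm² − (Σfm)²/n = 13706.25 − 847.5²/65 = 2656.1538
Population variance = 2656.1538 / 65 = 40.8639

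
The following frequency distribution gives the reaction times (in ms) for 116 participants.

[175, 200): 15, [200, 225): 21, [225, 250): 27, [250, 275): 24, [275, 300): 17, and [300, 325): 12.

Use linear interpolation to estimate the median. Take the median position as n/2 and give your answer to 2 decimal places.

245.37

Cumulative frequencies: 15, 36, 63, 87, 104, 116
n = 116; position = n/2 = 58.
This falls in the class [225, 250): L = 225, F = 36, f = 27, h = 25.
Median ≈ 225 + ((58 − 36) / 27) × 25 = 245.3704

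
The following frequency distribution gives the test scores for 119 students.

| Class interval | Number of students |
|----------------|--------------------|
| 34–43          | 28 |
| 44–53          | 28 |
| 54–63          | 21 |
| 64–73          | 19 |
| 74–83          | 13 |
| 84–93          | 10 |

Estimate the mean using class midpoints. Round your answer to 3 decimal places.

57.744

Midpoints: 38.5, 48.5, 58.5, 68.5, 78.5, 88.5
Σfm = 28×38.5 + 28×48.5 + 21×58.5 + 19×68.5 + 13×78.5 + 10×88.5 = 6871.5
n = Σf = 119
Mean = 6871.5 / 119 = 57.7437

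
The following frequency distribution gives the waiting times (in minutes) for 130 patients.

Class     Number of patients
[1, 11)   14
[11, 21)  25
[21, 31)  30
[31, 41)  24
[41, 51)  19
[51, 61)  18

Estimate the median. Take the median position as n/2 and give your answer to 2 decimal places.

29.67

Cumulative frequencies: 14, 39, 69, 93, 112, 130
n = 130; position = n/2 = 65.
This falls in the class [21, 31): L = 21, F = 39, f = 30, h = 10.
Median ≈ 21 + ((65 − 39) / 30) × 10 = 29.6667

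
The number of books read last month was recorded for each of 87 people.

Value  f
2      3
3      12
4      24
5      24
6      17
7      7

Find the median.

Cumulative frequencies: 3, 15, 39, 63, 80, 87
n = 87, so the median is the value in position (n+1)/2 = 44.
Position 44 falls at value 5.

5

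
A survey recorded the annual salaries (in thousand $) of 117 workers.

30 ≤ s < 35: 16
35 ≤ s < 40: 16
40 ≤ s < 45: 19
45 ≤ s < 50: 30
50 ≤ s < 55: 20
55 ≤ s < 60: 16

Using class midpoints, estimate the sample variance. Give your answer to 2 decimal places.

62.96

Midpoints: 32.5, 37.5, 42.5, 47.5, 52.5, 57.5
n = 117, Σfm = 5322.5, mean = 45.4915
Σfm² = 249431.25
Σf(m − x̄)² = Σfm² − (Σfm)²/n = 249431.25 − 5322.5²/117 = 7302.9915
Sample variance = 7302.9915 / 116 = 62.9568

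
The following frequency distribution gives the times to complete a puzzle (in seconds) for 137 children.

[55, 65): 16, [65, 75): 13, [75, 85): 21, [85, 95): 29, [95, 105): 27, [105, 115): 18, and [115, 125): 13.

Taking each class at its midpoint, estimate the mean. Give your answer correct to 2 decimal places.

90.51

Midpoints: 60, 70, 80, 90, 100, 110, 120
Σfm = 16×60 + 13×70 + 21×80 + 29×90 + 27×100 + 18×110 + 13×120 = 12400
n = Σf = 137
Mean = 12400 / 137 = 90.5109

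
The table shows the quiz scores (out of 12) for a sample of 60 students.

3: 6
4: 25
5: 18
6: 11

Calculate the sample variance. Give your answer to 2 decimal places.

0.83

Values: 3, 4, 5, 6
n = 60, Σfx = 274, mean = 4.5667
Σfx² = 1300
Σf(x − x̄)² = Σfx² − (Σfx)²/n = 1300 − 274²/60 = 48.7333
Sample variance = 48.7333 / 59 = 0.8260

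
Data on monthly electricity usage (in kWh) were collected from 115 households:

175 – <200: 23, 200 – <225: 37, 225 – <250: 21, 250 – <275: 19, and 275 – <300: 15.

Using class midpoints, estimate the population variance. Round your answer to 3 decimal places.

1075.803

Midpoints: 187.5, 212.5, 237.5, 262.5, 287.5
n = 115, Σfm = 26462.5, mean = 230.1087
Σfm² = 6212968.75
Σf(m − x̄)² = Σfm² − (Σfm)²/n = 6212968.75 − 26462.5²/115 = 123717.3913
Population variance = 123717.3913 / 115 = 1075.8034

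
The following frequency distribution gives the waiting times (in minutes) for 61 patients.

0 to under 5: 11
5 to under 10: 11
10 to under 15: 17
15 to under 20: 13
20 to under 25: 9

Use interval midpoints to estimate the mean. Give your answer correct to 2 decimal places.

Midpoints: 2.5, 7.5, 12.5, 17.5, 22.5
Σfm = 11×2.5 + 11×7.5 + 17×12.5 + 13×17.5 + 9×22.5 = 752.5
n = Σf = 61
Mean = 752.5 / 61 = 12.3361

12.34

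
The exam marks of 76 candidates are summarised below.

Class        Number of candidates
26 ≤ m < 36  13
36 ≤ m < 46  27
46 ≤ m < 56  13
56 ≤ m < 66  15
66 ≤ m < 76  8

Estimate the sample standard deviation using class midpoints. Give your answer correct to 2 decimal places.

12.63

Midpoints: 31, 41, 51, 61, 71
n = 76, Σfm = 3656, mean = 48.1053
Σfm² = 187836
Σf(m − x̄)² = Σfm² − (Σfm)²/n = 187836 − 3656²/76 = 11963.1579
Sample variance = 11963.1579 / 75 = 159.5088
Standard deviation = √159.5088 = 12.6297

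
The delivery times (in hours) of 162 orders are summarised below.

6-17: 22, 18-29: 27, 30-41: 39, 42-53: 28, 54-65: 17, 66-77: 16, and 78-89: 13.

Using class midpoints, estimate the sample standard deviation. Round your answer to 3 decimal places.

Midpoints: 11.5, 23.5, 35.5, 47.5, 59.5, 71.5, 83.5
n = 162, Σfm = 6843, mean = 42.2407
Σfm² = 362764.5
Σf(m − x̄)² = Σfm² − (Σfm)²/n = 362764.5 − 6843²/162 = 73711.1111
Sample variance = 73711.1111 / 161 = 457.8330
Standard deviation = √457.8330 = 21.3970

21.397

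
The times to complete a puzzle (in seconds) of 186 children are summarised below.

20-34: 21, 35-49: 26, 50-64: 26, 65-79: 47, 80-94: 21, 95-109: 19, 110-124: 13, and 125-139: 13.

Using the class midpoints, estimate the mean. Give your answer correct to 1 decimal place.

72.7

Midpoints: 27, 42, 57, 72, 87, 102, 117, 132
Σfm = 21×27 + 26×42 + 26×57 + 47×72 + 21×87 + 19×102 + 13×117 + 13×132 = 13527
n = Σf = 186
Mean = 13527 / 186 = 72.7258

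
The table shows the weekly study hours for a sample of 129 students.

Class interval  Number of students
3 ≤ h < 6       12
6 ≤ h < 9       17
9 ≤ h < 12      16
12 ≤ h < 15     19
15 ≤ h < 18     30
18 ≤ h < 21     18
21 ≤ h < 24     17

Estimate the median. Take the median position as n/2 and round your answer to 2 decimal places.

15.05

Cumulative frequencies: 12, 29, 45, 64, 94, 112, 129
n = 129; position = n/2 = 64.5.
This falls in the class 15 ≤ h < 18: L = 15, F = 64, f = 30, h = 3.
Median ≈ 15 + ((64.5 − 64) / 30) × 3 = 15.0500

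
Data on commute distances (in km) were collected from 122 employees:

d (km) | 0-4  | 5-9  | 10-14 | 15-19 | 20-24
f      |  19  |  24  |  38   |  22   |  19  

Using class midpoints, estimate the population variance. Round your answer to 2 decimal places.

Midpoints: 2, 7, 12, 17, 22
n = 122, Σfm = 1454, mean = 11.9180
Σfm² = 22278
Σf(m − x̄)² = Σfm² − (Σfm)²/n = 22278 − 1454²/122 = 4949.1803
Population variance = 4949.1803 / 122 = 40.5671

40.57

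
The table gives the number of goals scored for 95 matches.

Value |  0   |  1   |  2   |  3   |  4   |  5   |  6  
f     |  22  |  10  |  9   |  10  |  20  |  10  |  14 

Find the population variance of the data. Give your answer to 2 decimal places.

Values: 0, 1, 2, 3, 4, 5, 6
n = 95, Σfx = 272, mean = 2.8632
Σfx² = 1210
Σf(x − x̄)² = Σfx² − (Σfx)²/n = 1210 − 272²/95 = 431.2211
Population variance = 431.2211 / 95 = 4.5392

4.54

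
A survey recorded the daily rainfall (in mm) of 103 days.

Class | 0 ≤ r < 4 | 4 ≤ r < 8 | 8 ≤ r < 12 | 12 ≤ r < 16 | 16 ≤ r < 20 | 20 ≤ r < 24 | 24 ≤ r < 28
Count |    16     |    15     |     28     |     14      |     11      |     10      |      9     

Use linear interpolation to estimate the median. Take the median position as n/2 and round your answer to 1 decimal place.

Cumulative frequencies: 16, 31, 59, 73, 84, 94, 103
n = 103; position = n/2 = 51.5.
This falls in the class 8 ≤ r < 12: L = 8, F = 31, f = 28, h = 4.
Median ≈ 8 + ((51.5 − 31) / 28) × 4 = 10.9286

10.9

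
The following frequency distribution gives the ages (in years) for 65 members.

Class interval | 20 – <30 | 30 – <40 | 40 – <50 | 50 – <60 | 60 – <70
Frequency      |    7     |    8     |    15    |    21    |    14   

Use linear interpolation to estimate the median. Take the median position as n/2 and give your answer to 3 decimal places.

51.190

Cumulative frequencies: 7, 15, 30, 51, 65
n = 65; position = n/2 = 32.5.
This falls in the class 50 – <60: L = 50, F = 30, f = 21, h = 10.
Median ≈ 50 + ((32.5 − 30) / 21) × 10 = 51.1905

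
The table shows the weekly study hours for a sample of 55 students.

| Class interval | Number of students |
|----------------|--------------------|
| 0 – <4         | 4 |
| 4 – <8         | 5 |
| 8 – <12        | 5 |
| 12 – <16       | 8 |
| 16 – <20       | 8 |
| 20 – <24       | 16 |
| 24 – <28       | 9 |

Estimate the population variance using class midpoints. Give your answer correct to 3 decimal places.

Midpoints: 2, 6, 10, 14, 18, 22, 26
n = 55, Σfm = 930, mean = 16.9091
Σfm² = 18684
Σf(m − x̄)² = Σfm² − (Σfm)²/n = 18684 − 930²/55 = 2958.5455
Population variance = 2958.5455 / 55 = 53.7917

53.792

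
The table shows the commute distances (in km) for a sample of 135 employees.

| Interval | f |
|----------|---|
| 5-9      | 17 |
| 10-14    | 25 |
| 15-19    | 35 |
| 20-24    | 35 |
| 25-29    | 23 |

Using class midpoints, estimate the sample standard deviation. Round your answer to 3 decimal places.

6.354

Midpoints: 7, 12, 17, 22, 27
n = 135, Σfm = 2405, mean = 17.8148
Σfm² = 48255
Σf(m − x̄)² = Σfm² − (Σfm)²/n = 48255 − 2405²/135 = 5410.3704
Sample variance = 5410.3704 / 134 = 40.3759
Standard deviation = √40.3759 = 6.3542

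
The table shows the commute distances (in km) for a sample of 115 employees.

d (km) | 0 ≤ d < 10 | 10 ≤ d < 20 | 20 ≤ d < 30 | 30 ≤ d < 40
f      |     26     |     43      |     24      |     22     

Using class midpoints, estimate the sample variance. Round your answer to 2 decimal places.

Midpoints: 5, 15, 25, 35
n = 115, Σfm = 2145, mean = 18.6522
Σfm² = 52275
Σf(m − x̄)² = Σfm² − (Σfm)²/n = 52275 − 2145²/115 = 12266.0870
Sample variance = 12266.0870 / 114 = 107.5973

107.60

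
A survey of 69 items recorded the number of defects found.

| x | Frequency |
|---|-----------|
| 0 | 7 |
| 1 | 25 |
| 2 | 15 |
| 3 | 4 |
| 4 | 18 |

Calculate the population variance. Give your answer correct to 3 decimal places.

Values: 0, 1, 2, 3, 4
n = 69, Σfx = 139, mean = 2.0145
Σfx² = 409
Σf(x − x̄)² = Σfx² − (Σfx)²/n = 409 − 139²/69 = 128.9855
Population variance = 128.9855 / 69 = 1.8694

1.869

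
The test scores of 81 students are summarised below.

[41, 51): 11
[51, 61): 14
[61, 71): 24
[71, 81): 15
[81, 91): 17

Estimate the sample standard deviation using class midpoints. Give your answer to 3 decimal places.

13.177

Midpoints: 46, 56, 66, 76, 86
n = 81, Σfm = 5476, mean = 67.6049
Σfm² = 384096
Σf(m − x̄)² = Σfm² − (Σfm)²/n = 384096 − 5476²/81 = 13891.3580
Sample variance = 13891.3580 / 80 = 173.6420
Standard deviation = √173.6420 = 13.1773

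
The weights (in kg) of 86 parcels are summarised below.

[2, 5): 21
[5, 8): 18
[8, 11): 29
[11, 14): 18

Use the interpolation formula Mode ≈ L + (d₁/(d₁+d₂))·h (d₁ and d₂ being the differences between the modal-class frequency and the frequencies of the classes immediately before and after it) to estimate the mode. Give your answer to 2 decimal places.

9.50

Modal class: [8, 11) (highest frequency 29).
d₁ = 29 − 18 = 11, d₂ = 29 − 18 = 11
Mode ≈ 8 + (11/(11+11)) × 3 = 8 + 1.5000 = 9.5000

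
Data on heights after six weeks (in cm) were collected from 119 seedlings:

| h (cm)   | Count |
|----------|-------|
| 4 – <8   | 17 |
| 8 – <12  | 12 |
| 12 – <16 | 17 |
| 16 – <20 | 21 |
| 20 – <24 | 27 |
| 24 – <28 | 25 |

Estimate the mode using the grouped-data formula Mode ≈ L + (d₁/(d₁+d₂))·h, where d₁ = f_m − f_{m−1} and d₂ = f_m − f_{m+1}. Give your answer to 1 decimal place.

Modal class: 20 – <24 (highest frequency 27).
d₁ = 27 − 21 = 6, d₂ = 27 − 25 = 2
Mode ≈ 20 + (6/(6+2)) × 4 = 20 + 3.0000 = 23.0000

23.0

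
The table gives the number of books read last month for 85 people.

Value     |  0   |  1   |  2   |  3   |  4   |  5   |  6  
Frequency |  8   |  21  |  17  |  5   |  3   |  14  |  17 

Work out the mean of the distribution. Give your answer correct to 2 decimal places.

Values: 0, 1, 2, 3, 4, 5, 6
Σfx = 8×0 + 21×1 + 17×2 + 5×3 + 3×4 + 14×5 + 17×6 = 254
n = Σf = 85
Mean = 254 / 85 = 2.9882

2.99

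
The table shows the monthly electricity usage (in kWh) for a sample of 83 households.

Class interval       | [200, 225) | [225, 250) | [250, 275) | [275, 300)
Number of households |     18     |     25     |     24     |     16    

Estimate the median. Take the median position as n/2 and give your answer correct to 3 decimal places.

248.500

Cumulative frequencies: 18, 43, 67, 83
n = 83; position = n/2 = 41.5.
This falls in the class [225, 250): L = 225, F = 18, f = 25, h = 25.
Median ≈ 225 + ((41.5 − 18) / 25) × 25 = 248.5000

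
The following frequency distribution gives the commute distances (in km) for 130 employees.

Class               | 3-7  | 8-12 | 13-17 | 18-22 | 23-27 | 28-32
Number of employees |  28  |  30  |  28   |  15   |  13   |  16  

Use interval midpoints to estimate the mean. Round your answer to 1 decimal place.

15.1

Midpoints: 5, 10, 15, 20, 25, 30
Σfm = 28×5 + 30×10 + 28×15 + 15×20 + 13×25 + 16×30 = 1965
n = Σf = 130
Mean = 1965 / 130 = 15.1154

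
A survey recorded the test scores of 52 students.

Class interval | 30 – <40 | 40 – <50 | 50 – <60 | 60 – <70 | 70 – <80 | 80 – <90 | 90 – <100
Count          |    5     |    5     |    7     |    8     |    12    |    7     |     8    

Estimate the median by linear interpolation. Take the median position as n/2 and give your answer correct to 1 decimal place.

70.8

Cumulative frequencies: 5, 10, 17, 25, 37, 44, 52
n = 52; position = n/2 = 26.
This falls in the class 70 – <80: L = 70, F = 25, f = 12, h = 10.
Median ≈ 70 + ((26 − 25) / 12) × 10 = 70.8333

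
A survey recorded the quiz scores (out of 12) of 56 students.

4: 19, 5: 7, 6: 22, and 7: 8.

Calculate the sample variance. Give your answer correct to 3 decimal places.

Values: 4, 5, 6, 7
n = 56, Σfx = 299, mean = 5.3393
Σfx² = 1663
Σf(x − x̄)² = Σfx² − (Σfx)²/n = 1663 − 299²/56 = 66.5536
Sample variance = 66.5536 / 55 = 1.2101

1.210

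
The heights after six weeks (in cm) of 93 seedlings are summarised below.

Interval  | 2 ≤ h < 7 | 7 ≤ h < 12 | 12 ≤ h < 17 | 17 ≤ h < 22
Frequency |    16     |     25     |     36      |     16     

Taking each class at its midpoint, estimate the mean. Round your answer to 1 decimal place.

Midpoints: 4.5, 9.5, 14.5, 19.5
Σfm = 16×4.5 + 25×9.5 + 36×14.5 + 16×19.5 = 1143.5
n = Σf = 93
Mean = 1143.5 / 93 = 12.2957

12.3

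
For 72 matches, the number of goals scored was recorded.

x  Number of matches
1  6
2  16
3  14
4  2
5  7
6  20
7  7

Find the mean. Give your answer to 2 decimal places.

Values: 1, 2, 3, 4, 5, 6, 7
Σfx = 6×1 + 16×2 + 14×3 + 2×4 + 7×5 + 20×6 + 7×7 = 292
n = Σf = 72
Mean = 292 / 72 = 4.0556

4.06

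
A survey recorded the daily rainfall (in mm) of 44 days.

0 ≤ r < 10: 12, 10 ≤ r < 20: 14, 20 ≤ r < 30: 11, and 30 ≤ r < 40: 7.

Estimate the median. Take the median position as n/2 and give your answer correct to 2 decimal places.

17.14

Cumulative frequencies: 12, 26, 37, 44
n = 44; position = n/2 = 22.
This falls in the class 10 ≤ r < 20: L = 10, F = 12, f = 14, h = 10.
Median ≈ 10 + ((22 − 12) / 14) × 10 = 17.1429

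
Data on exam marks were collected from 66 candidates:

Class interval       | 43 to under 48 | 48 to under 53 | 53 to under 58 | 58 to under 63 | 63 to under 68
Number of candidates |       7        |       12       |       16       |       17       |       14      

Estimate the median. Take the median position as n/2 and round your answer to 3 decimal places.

57.375

Cumulative frequencies: 7, 19, 35, 52, 66
n = 66; position = n/2 = 33.
This falls in the class 53 to under 58: L = 53, F = 19, f = 16, h = 5.
Median ≈ 53 + ((33 − 19) / 16) × 5 = 57.3750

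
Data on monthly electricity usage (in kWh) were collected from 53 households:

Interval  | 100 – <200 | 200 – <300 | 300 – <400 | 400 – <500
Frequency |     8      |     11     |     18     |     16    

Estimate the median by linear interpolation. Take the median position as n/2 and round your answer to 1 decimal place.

341.7

Cumulative frequencies: 8, 19, 37, 53
n = 53; position = n/2 = 26.5.
This falls in the class 300 – <400: L = 300, F = 19, f = 18, h = 100.
Median ≈ 300 + ((26.5 − 19) / 18) × 100 = 341.6667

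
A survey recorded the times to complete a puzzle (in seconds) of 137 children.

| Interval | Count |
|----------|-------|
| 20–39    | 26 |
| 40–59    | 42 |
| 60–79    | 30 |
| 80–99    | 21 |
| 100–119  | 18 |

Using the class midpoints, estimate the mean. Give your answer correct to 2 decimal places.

64.10

Midpoints: 29.5, 49.5, 69.5, 89.5, 109.5
Σfm = 26×29.5 + 42×49.5 + 30×69.5 + 21×89.5 + 18×109.5 = 8781.5
n = Σf = 137
Mean = 8781.5 / 137 = 64.0985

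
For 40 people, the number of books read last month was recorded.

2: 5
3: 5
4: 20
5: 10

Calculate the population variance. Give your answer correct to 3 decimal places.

0.859

Values: 2, 3, 4, 5
n = 40, Σfx = 155, mean = 3.8750
Σfx² = 635
Σf(x − x̄)² = Σfx² − (Σfx)²/n = 635 − 155²/40 = 34.3750
Population variance = 34.3750 / 40 = 0.8594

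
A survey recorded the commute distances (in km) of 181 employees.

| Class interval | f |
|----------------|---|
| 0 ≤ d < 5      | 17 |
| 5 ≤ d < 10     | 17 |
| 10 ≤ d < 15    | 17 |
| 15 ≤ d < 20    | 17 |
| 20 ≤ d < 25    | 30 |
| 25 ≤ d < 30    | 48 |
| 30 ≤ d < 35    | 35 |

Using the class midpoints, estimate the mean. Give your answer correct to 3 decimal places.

21.064

Midpoints: 2.5, 7.5, 12.5, 17.5, 22.5, 27.5, 32.5
Σfm = 17×2.5 + 17×7.5 + 17×12.5 + 17×17.5 + 30×22.5 + 48×27.5 + 35×32.5 = 3812.5
n = Σf = 181
Mean = 3812.5 / 181 = 21.0635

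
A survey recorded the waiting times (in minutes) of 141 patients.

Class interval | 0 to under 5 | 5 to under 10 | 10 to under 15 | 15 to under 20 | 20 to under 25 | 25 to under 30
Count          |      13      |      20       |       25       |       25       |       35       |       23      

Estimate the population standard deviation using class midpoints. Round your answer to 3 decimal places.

7.824

Midpoints: 2.5, 7.5, 12.5, 17.5, 22.5, 27.5
n = 141, Σfm = 2352.5, mean = 16.6844
Σfm² = 47881.25
Σf(m − x̄)² = Σfm² − (Σfm)²/n = 47881.25 − 2352.5²/141 = 8631.2057
Population variance = 8631.2057 / 141 = 61.2142
Standard deviation = √61.2142 = 7.8240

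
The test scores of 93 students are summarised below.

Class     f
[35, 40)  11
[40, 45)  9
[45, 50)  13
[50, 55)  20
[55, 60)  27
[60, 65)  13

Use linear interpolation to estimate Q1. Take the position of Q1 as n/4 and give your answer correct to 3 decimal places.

46.250

Cumulative frequencies: 11, 20, 33, 53, 80, 93
n = 93; position = n/4 = 23.25.
This falls in the class [45, 50): L = 45, F = 20, f = 13, h = 5.
Lower quartile ≈ 45 + ((23.25 − 20) / 13) × 5 = 46.2500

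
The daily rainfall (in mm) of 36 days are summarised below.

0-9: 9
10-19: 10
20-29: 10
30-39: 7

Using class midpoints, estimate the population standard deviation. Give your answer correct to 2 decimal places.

10.64

Midpoints: 4.5, 14.5, 24.5, 34.5
n = 36, Σfm = 672, mean = 18.6667
Σfm² = 16619
Σf(m − x̄)² = Σfm² − (Σfm)²/n = 16619 − 672²/36 = 4075.0000
Population variance = 4075.0000 / 36 = 113.1944
Standard deviation = √113.1944 = 10.6393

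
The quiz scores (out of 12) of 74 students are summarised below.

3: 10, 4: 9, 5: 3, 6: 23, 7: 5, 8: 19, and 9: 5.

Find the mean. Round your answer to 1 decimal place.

Values: 3, 4, 5, 6, 7, 8, 9
Σfx = 10×3 + 9×4 + 3×5 + 23×6 + 5×7 + 19×8 + 5×9 = 451
n = Σf = 74
Mean = 451 / 74 = 6.0946

6.1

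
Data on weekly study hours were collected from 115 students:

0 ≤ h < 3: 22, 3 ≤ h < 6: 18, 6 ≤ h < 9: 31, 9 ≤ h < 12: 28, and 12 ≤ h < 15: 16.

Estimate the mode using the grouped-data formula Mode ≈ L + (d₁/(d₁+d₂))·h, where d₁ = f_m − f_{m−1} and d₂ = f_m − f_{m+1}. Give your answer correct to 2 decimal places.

Modal class: 6 ≤ h < 9 (highest frequency 31).
d₁ = 31 − 18 = 13, d₂ = 31 − 28 = 3
Mode ≈ 6 + (13/(13+3)) × 3 = 6 + 2.4375 = 8.4375

8.44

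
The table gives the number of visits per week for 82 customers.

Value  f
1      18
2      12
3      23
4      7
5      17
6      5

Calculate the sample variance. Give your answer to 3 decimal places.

2.509

Values: 1, 2, 3, 4, 5, 6
n = 82, Σfx = 254, mean = 3.0976
Σfx² = 990
Σf(x − x̄)² = Σfx² − (Σfx)²/n = 990 − 254²/82 = 203.2195
Sample variance = 203.2195 / 81 = 2.5089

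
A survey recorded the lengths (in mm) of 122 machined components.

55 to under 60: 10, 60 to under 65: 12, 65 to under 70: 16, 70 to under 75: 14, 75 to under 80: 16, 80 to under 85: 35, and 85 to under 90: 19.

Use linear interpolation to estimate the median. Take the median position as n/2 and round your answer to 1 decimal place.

77.8

Cumulative frequencies: 10, 22, 38, 52, 68, 103, 122
n = 122; position = n/2 = 61.
This falls in the class 75 to under 80: L = 75, F = 52, f = 16, h = 5.
Median ≈ 75 + ((61 − 52) / 16) × 5 = 77.8125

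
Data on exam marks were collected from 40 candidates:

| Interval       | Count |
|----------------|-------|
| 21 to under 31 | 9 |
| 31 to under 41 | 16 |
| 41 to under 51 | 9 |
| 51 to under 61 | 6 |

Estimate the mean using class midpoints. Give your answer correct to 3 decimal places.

39.000

Midpoints: 26, 36, 46, 56
Σfm = 9×26 + 16×36 + 9×46 + 6×56 = 1560
n = Σf = 40
Mean = 1560 / 40 = 39.0000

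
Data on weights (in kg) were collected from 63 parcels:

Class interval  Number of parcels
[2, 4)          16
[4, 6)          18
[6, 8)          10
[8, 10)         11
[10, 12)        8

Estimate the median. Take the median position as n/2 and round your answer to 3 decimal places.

5.722

Cumulative frequencies: 16, 34, 44, 55, 63
n = 63; position = n/2 = 31.5.
This falls in the class [4, 6): L = 4, F = 16, f = 18, h = 2.
Median ≈ 4 + ((31.5 − 16) / 18) × 2 = 5.7222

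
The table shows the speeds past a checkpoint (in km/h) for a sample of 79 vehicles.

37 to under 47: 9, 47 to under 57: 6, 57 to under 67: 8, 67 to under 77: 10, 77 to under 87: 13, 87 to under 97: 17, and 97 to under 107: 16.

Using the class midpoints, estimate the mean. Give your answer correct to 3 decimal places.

Midpoints: 42, 52, 62, 72, 82, 92, 102
Σfm = 9×42 + 6×52 + 8×62 + 10×72 + 13×82 + 17×92 + 16×102 = 6168
n = Σf = 79
Mean = 6168 / 79 = 78.0759

78.076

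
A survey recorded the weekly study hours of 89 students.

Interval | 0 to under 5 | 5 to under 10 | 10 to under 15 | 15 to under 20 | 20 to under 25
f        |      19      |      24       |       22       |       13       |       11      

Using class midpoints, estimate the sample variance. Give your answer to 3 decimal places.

Midpoints: 2.5, 7.5, 12.5, 17.5, 22.5
n = 89, Σfm = 977.5, mean = 10.9831
Σfm² = 14456.25
Σf(m − x̄)² = Σfm² − (Σfm)²/n = 14456.25 − 977.5²/89 = 3720.2247
Sample variance = 3720.2247 / 88 = 42.2753

42.275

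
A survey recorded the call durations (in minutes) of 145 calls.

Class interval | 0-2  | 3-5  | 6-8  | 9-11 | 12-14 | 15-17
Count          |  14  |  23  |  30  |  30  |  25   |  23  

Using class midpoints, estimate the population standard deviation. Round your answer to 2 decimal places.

Midpoints: 1, 4, 7, 10, 13, 16
n = 145, Σfm = 1309, mean = 9.0276
Σfm² = 14965
Σf(m − x̄)² = Σfm² − (Σfm)²/n = 14965 − 1309²/145 = 3147.8897
Population variance = 3147.8897 / 145 = 21.7096
Standard deviation = √21.7096 = 4.6594

4.66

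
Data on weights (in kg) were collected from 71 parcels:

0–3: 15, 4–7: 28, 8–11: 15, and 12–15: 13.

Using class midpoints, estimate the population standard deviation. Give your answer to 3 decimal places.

4.041

Midpoints: 1.5, 5.5, 9.5, 13.5
n = 71, Σfm = 494.5, mean = 6.9648
Σfm² = 4603.75
Σf(m − x̄)² = Σfm² − (Σfm)²/n = 4603.75 − 494.5²/71 = 1159.6620
Population variance = 1159.6620 / 71 = 16.3333
Standard deviation = √16.3333 = 4.0414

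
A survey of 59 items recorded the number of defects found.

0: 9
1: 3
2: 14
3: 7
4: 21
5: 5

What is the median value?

Cumulative frequencies: 9, 12, 26, 33, 54, 59
n = 59, so the median is the value in position (n+1)/2 = 30.
Position 30 falls at value 3.

3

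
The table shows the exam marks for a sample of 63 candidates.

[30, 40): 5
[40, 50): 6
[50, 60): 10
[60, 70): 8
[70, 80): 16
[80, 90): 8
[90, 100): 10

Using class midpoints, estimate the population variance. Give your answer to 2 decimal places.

328.70

Midpoints: 35, 45, 55, 65, 75, 85, 95
n = 63, Σfm = 4345, mean = 68.9683
Σfm² = 320375
Σf(m − x̄)² = Σfm² − (Σfm)²/n = 320375 − 4345²/63 = 20707.9365
Population variance = 20707.9365 / 63 = 328.6974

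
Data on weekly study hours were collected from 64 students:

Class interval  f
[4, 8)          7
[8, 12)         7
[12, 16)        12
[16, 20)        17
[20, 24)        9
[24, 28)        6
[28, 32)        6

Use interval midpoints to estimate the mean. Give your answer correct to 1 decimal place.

17.5

Midpoints: 6, 10, 14, 18, 22, 26, 30
Σfm = 7×6 + 7×10 + 12×14 + 17×18 + 9×22 + 6×26 + 6×30 = 1120
n = Σf = 64
Mean = 1120 / 64 = 17.5000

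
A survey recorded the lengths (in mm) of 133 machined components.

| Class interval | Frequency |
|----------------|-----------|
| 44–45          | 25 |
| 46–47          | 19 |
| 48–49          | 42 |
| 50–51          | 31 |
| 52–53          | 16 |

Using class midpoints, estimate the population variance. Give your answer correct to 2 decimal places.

6.43

Midpoints: 44.5, 46.5, 48.5, 50.5, 52.5
n = 133, Σfm = 6438.5, mean = 48.4098
Σfm² = 312541.25
Σf(m − x̄)² = Σfm² − (Σfm)²/n = 312541.25 − 6438.5²/133 = 854.9173
Population variance = 854.9173 / 133 = 6.4279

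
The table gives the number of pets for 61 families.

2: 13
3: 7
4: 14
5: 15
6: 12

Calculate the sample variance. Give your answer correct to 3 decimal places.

2.023

Values: 2, 3, 4, 5, 6
n = 61, Σfx = 250, mean = 4.0984
Σfx² = 1146
Σf(x − x̄)² = Σfx² − (Σfx)²/n = 1146 − 250²/61 = 121.4098
Sample variance = 121.4098 / 60 = 2.0235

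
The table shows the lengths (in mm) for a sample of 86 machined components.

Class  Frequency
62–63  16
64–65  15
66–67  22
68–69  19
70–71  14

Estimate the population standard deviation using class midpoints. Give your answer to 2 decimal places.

Midpoints: 62.5, 64.5, 66.5, 68.5, 70.5
n = 86, Σfm = 5719, mean = 66.5000
Σfm² = 380929.5
Σf(m − x̄)² = Σfm² − (Σfm)²/n = 380929.5 − 5719²/86 = 616.0000
Population variance = 616.0000 / 86 = 7.1628
Standard deviation = √7.1628 = 2.6763

2.68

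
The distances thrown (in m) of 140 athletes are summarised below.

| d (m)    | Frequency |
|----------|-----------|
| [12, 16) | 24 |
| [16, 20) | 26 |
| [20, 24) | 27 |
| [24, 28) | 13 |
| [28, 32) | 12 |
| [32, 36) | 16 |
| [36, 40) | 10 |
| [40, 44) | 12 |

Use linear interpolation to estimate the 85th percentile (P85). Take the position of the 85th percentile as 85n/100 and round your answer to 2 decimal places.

Cumulative frequencies: 24, 50, 77, 90, 102, 118, 128, 140
n = 140; position = 85n/100 = 119.
This falls in the class [36, 40): L = 36, F = 118, f = 10, h = 4.
85th percentile ≈ 36 + ((119 − 118) / 10) × 4 = 36.4000

36.40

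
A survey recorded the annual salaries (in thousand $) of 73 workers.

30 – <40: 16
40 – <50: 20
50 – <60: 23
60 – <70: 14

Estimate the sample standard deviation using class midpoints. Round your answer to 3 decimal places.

10.423

Midpoints: 35, 45, 55, 65
n = 73, Σfm = 3635, mean = 49.7945
Σfm² = 188825
Σf(m − x̄)² = Σfm² − (Σfm)²/n = 188825 − 3635²/73 = 7821.9178
Sample variance = 7821.9178 / 72 = 108.6377
Standard deviation = √108.6377 = 10.4229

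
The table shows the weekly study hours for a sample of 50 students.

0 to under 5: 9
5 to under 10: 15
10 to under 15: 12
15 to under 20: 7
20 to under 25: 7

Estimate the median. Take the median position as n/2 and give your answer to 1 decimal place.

10.4

Cumulative frequencies: 9, 24, 36, 43, 50
n = 50; position = n/2 = 25.
This falls in the class 10 to under 15: L = 10, F = 24, f = 12, h = 5.
Median ≈ 10 + ((25 − 24) / 12) × 5 = 10.4167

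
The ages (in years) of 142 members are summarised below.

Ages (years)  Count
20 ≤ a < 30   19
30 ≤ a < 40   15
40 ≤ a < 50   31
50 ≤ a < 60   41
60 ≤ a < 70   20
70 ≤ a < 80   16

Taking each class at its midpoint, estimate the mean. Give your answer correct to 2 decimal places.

Midpoints: 25, 35, 45, 55, 65, 75
Σfm = 19×25 + 15×35 + 31×45 + 41×55 + 20×65 + 16×75 = 7150
n = Σf = 142
Mean = 7150 / 142 = 50.3521

50.35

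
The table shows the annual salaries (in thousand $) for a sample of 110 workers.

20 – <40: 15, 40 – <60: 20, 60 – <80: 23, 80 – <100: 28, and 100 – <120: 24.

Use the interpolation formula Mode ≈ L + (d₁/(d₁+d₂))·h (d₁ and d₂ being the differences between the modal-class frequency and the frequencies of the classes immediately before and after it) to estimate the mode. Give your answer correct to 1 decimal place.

91.1

Modal class: 80 – <100 (highest frequency 28).
d₁ = 28 − 23 = 5, d₂ = 28 − 24 = 4
Mode ≈ 80 + (5/(5+4)) × 20 = 80 + 11.1111 = 91.1111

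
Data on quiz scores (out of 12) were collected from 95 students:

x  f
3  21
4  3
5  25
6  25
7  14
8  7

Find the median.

Cumulative frequencies: 21, 24, 49, 74, 88, 95
n = 95, so the median is the value in position (n+1)/2 = 48.
Position 48 falls at value 5.

5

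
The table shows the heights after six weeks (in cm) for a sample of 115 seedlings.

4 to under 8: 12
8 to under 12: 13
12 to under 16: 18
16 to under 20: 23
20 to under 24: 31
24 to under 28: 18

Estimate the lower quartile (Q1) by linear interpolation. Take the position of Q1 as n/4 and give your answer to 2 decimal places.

Cumulative frequencies: 12, 25, 43, 66, 97, 115
n = 115; position = n/4 = 28.75.
This falls in the class 12 to under 16: L = 12, F = 25, f = 18, h = 4.
Lower quartile ≈ 12 + ((28.75 − 25) / 18) × 4 = 12.8333

12.83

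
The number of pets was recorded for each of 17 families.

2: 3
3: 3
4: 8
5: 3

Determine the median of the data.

Cumulative frequencies: 3, 6, 14, 17
n = 17, so the median is the value in position (n+1)/2 = 9.
Position 9 falls at value 4.

4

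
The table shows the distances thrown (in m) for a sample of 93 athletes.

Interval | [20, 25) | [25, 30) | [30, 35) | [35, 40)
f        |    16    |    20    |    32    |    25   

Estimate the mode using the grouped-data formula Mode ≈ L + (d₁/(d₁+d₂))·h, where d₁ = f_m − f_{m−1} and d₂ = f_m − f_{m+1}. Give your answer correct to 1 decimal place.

Modal class: [30, 35) (highest frequency 32).
d₁ = 32 − 20 = 12, d₂ = 32 − 25 = 7
Mode ≈ 30 + (12/(12+7)) × 5 = 30 + 3.1579 = 33.1579

33.2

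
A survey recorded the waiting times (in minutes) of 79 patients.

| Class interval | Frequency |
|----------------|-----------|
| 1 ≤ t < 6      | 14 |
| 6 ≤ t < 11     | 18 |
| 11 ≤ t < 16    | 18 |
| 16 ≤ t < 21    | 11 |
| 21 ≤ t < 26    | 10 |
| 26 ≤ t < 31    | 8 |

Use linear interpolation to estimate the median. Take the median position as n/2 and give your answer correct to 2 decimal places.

13.08

Cumulative frequencies: 14, 32, 50, 61, 71, 79
n = 79; position = n/2 = 39.5.
This falls in the class 11 ≤ t < 16: L = 11, F = 32, f = 18, h = 5.
Median ≈ 11 + ((39.5 − 32) / 18) × 5 = 13.0833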